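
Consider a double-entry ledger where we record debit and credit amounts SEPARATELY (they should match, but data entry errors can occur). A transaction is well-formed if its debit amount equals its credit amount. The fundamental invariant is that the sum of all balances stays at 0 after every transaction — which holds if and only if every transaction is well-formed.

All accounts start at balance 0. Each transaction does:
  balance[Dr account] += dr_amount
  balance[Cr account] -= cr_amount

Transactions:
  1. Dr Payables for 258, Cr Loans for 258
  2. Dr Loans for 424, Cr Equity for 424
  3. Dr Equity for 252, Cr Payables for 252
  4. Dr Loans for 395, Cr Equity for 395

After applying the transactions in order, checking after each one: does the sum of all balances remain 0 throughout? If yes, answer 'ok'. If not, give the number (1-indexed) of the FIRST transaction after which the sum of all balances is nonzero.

Answer: ok

Derivation:
After txn 1: dr=258 cr=258 sum_balances=0
After txn 2: dr=424 cr=424 sum_balances=0
After txn 3: dr=252 cr=252 sum_balances=0
After txn 4: dr=395 cr=395 sum_balances=0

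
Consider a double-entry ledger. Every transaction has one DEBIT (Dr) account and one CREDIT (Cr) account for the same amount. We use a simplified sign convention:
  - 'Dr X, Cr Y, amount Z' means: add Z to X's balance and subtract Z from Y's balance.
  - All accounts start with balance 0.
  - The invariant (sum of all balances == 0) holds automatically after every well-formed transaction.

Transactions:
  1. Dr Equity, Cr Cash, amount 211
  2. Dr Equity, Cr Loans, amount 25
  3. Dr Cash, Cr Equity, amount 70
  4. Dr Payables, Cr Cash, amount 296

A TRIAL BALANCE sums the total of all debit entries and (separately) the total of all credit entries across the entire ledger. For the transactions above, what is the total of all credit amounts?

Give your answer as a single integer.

Txn 1: credit+=211
Txn 2: credit+=25
Txn 3: credit+=70
Txn 4: credit+=296
Total credits = 602

Answer: 602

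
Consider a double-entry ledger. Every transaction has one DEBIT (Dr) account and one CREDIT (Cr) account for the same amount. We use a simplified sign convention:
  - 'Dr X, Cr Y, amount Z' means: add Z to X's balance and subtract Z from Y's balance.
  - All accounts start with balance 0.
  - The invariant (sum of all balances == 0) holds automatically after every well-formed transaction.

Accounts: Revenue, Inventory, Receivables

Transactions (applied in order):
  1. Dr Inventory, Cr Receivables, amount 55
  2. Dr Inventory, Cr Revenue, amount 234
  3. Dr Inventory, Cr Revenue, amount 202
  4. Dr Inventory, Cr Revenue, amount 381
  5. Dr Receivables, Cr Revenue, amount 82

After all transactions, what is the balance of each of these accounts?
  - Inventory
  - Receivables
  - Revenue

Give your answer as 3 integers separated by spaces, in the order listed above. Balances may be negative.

After txn 1 (Dr Inventory, Cr Receivables, amount 55): Inventory=55 Receivables=-55
After txn 2 (Dr Inventory, Cr Revenue, amount 234): Inventory=289 Receivables=-55 Revenue=-234
After txn 3 (Dr Inventory, Cr Revenue, amount 202): Inventory=491 Receivables=-55 Revenue=-436
After txn 4 (Dr Inventory, Cr Revenue, amount 381): Inventory=872 Receivables=-55 Revenue=-817
After txn 5 (Dr Receivables, Cr Revenue, amount 82): Inventory=872 Receivables=27 Revenue=-899

Answer: 872 27 -899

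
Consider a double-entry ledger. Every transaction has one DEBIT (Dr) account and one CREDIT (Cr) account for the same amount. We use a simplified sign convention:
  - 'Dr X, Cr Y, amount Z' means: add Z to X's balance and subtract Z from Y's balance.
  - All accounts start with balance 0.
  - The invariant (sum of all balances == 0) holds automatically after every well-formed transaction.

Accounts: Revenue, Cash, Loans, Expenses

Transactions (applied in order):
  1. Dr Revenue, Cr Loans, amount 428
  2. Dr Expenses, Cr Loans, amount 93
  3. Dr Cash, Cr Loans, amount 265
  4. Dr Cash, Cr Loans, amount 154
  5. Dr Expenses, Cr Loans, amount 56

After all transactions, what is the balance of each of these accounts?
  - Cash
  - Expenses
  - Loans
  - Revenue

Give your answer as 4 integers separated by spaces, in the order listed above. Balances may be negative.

After txn 1 (Dr Revenue, Cr Loans, amount 428): Loans=-428 Revenue=428
After txn 2 (Dr Expenses, Cr Loans, amount 93): Expenses=93 Loans=-521 Revenue=428
After txn 3 (Dr Cash, Cr Loans, amount 265): Cash=265 Expenses=93 Loans=-786 Revenue=428
After txn 4 (Dr Cash, Cr Loans, amount 154): Cash=419 Expenses=93 Loans=-940 Revenue=428
After txn 5 (Dr Expenses, Cr Loans, amount 56): Cash=419 Expenses=149 Loans=-996 Revenue=428

Answer: 419 149 -996 428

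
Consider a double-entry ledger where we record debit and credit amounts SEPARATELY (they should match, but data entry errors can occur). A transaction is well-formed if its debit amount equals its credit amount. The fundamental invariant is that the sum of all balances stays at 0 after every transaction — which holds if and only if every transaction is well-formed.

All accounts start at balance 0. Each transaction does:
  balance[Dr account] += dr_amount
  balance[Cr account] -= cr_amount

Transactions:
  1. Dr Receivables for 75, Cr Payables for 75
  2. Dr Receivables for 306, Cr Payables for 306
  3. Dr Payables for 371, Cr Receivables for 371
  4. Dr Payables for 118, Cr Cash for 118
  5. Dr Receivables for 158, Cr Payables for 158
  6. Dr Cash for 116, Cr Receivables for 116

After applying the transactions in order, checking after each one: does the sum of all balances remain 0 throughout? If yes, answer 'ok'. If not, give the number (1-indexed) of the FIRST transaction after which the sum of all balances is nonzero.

Answer: ok

Derivation:
After txn 1: dr=75 cr=75 sum_balances=0
After txn 2: dr=306 cr=306 sum_balances=0
After txn 3: dr=371 cr=371 sum_balances=0
After txn 4: dr=118 cr=118 sum_balances=0
After txn 5: dr=158 cr=158 sum_balances=0
After txn 6: dr=116 cr=116 sum_balances=0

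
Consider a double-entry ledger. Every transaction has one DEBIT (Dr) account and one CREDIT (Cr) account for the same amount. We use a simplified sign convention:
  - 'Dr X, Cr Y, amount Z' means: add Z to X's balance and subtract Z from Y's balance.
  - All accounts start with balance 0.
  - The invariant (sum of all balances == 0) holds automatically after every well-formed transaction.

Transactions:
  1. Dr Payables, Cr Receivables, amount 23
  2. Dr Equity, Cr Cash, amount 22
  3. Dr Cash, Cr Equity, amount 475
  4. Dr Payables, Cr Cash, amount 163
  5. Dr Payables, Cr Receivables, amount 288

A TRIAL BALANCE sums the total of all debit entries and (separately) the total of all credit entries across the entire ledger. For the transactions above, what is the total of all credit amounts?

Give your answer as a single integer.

Answer: 971

Derivation:
Txn 1: credit+=23
Txn 2: credit+=22
Txn 3: credit+=475
Txn 4: credit+=163
Txn 5: credit+=288
Total credits = 971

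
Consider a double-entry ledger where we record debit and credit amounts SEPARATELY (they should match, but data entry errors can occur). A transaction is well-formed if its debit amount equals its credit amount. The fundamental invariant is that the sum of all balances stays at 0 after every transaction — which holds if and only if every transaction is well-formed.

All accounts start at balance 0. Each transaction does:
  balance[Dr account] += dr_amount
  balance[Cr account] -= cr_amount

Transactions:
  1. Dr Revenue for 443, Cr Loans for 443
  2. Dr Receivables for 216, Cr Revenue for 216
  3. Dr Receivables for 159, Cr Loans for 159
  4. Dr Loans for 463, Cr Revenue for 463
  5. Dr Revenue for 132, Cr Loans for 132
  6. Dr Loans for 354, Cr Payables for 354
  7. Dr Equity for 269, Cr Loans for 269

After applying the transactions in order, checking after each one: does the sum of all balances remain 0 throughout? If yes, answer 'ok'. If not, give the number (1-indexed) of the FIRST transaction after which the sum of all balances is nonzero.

After txn 1: dr=443 cr=443 sum_balances=0
After txn 2: dr=216 cr=216 sum_balances=0
After txn 3: dr=159 cr=159 sum_balances=0
After txn 4: dr=463 cr=463 sum_balances=0
After txn 5: dr=132 cr=132 sum_balances=0
After txn 6: dr=354 cr=354 sum_balances=0
After txn 7: dr=269 cr=269 sum_balances=0

Answer: ok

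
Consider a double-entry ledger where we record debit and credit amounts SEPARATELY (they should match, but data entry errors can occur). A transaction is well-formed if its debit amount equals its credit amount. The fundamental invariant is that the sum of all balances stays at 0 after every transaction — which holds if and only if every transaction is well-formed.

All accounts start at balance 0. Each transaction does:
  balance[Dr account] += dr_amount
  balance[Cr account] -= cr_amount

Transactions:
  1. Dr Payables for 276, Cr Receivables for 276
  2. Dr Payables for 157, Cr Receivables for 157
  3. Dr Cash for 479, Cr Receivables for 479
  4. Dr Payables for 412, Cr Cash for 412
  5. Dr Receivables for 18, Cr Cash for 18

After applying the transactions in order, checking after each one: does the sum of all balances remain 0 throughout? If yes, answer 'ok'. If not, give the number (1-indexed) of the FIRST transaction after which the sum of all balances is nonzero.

Answer: ok

Derivation:
After txn 1: dr=276 cr=276 sum_balances=0
After txn 2: dr=157 cr=157 sum_balances=0
After txn 3: dr=479 cr=479 sum_balances=0
After txn 4: dr=412 cr=412 sum_balances=0
After txn 5: dr=18 cr=18 sum_balances=0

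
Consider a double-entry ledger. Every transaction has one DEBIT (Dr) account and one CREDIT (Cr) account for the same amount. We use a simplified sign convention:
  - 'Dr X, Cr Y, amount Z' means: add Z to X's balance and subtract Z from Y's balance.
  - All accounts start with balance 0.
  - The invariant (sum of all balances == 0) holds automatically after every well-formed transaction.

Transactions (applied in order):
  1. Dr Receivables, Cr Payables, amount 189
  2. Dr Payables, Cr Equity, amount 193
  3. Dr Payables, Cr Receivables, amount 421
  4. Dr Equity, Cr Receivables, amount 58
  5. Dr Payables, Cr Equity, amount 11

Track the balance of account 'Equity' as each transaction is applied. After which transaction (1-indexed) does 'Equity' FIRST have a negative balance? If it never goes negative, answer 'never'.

Answer: 2

Derivation:
After txn 1: Equity=0
After txn 2: Equity=-193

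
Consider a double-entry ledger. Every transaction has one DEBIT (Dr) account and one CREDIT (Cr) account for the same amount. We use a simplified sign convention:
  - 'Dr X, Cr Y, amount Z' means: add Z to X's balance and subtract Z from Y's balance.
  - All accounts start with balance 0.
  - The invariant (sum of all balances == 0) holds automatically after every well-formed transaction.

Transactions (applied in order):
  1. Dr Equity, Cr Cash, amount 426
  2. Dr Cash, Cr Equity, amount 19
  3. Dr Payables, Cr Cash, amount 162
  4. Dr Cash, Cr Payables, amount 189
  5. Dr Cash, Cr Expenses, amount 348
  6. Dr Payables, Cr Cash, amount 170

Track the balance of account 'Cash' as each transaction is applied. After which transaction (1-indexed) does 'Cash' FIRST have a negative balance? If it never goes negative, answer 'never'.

Answer: 1

Derivation:
After txn 1: Cash=-426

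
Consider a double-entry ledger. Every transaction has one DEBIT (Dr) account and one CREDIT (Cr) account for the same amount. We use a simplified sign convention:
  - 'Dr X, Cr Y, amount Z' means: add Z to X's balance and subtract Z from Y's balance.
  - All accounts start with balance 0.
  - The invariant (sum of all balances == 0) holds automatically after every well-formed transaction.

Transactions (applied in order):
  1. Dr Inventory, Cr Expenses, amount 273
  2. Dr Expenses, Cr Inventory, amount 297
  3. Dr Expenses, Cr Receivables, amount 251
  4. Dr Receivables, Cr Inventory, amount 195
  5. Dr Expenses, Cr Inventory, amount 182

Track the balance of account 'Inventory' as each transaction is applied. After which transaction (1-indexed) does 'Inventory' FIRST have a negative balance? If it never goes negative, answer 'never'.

Answer: 2

Derivation:
After txn 1: Inventory=273
After txn 2: Inventory=-24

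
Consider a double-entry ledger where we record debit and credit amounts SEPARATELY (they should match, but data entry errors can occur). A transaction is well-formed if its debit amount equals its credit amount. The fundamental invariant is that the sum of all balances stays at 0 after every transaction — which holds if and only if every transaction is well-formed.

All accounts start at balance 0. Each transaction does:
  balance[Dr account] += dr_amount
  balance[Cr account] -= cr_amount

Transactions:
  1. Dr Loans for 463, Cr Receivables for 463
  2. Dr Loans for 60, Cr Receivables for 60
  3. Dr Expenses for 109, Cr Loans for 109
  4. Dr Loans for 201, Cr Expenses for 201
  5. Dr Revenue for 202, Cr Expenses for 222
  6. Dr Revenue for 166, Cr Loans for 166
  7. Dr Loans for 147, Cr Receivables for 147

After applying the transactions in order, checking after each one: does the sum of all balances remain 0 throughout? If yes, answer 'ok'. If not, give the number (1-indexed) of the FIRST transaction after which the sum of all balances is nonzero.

Answer: 5

Derivation:
After txn 1: dr=463 cr=463 sum_balances=0
After txn 2: dr=60 cr=60 sum_balances=0
After txn 3: dr=109 cr=109 sum_balances=0
After txn 4: dr=201 cr=201 sum_balances=0
After txn 5: dr=202 cr=222 sum_balances=-20
After txn 6: dr=166 cr=166 sum_balances=-20
After txn 7: dr=147 cr=147 sum_balances=-20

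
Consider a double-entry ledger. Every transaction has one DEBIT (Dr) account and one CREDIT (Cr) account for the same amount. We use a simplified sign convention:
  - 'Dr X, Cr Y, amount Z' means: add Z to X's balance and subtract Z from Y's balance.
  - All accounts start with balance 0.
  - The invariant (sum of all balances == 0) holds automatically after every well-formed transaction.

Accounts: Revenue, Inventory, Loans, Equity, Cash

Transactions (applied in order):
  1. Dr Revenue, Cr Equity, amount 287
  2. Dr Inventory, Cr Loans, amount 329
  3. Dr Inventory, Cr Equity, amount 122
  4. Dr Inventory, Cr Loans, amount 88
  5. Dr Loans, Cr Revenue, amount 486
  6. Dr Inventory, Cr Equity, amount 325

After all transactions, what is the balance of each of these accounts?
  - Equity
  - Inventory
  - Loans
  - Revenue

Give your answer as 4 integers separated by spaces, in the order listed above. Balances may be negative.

Answer: -734 864 69 -199

Derivation:
After txn 1 (Dr Revenue, Cr Equity, amount 287): Equity=-287 Revenue=287
After txn 2 (Dr Inventory, Cr Loans, amount 329): Equity=-287 Inventory=329 Loans=-329 Revenue=287
After txn 3 (Dr Inventory, Cr Equity, amount 122): Equity=-409 Inventory=451 Loans=-329 Revenue=287
After txn 4 (Dr Inventory, Cr Loans, amount 88): Equity=-409 Inventory=539 Loans=-417 Revenue=287
After txn 5 (Dr Loans, Cr Revenue, amount 486): Equity=-409 Inventory=539 Loans=69 Revenue=-199
After txn 6 (Dr Inventory, Cr Equity, amount 325): Equity=-734 Inventory=864 Loans=69 Revenue=-199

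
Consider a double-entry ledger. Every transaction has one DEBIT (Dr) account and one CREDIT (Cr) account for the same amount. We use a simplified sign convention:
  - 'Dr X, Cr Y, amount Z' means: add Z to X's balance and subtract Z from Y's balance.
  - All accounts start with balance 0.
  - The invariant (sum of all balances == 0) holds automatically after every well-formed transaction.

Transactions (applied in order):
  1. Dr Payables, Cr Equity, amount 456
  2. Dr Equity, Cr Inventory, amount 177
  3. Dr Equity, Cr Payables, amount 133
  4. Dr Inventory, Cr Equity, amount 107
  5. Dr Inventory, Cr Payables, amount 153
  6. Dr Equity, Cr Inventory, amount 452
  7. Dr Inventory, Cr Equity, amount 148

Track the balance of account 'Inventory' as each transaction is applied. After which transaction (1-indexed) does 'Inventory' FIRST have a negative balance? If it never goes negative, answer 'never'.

Answer: 2

Derivation:
After txn 1: Inventory=0
After txn 2: Inventory=-177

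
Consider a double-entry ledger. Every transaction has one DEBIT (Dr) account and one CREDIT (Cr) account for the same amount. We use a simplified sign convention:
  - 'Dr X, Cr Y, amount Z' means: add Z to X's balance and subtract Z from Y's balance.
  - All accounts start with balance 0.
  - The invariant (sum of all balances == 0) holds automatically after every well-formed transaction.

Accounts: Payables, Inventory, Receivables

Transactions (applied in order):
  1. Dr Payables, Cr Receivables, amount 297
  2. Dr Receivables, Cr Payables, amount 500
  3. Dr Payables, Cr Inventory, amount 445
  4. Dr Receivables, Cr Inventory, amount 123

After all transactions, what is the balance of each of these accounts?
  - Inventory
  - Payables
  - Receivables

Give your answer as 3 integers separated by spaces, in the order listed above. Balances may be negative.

Answer: -568 242 326

Derivation:
After txn 1 (Dr Payables, Cr Receivables, amount 297): Payables=297 Receivables=-297
After txn 2 (Dr Receivables, Cr Payables, amount 500): Payables=-203 Receivables=203
After txn 3 (Dr Payables, Cr Inventory, amount 445): Inventory=-445 Payables=242 Receivables=203
After txn 4 (Dr Receivables, Cr Inventory, amount 123): Inventory=-568 Payables=242 Receivables=326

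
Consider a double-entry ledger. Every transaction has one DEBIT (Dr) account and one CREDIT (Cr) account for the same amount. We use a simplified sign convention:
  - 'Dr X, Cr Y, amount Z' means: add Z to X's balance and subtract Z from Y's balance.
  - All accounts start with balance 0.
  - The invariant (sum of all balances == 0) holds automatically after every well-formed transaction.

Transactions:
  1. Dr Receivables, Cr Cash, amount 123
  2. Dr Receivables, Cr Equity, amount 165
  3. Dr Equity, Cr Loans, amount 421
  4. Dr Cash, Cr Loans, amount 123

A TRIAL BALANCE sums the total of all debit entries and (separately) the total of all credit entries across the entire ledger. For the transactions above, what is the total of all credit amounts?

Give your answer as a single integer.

Answer: 832

Derivation:
Txn 1: credit+=123
Txn 2: credit+=165
Txn 3: credit+=421
Txn 4: credit+=123
Total credits = 832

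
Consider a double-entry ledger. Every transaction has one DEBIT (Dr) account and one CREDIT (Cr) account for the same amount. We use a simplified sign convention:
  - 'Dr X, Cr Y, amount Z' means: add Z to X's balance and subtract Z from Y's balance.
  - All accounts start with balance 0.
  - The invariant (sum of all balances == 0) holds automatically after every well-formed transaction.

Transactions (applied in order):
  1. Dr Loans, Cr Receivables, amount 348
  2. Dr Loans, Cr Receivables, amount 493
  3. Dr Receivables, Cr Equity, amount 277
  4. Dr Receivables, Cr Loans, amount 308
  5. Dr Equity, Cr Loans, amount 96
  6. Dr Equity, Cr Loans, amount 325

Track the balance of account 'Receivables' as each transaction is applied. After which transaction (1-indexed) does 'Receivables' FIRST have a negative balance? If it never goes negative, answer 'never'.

After txn 1: Receivables=-348

Answer: 1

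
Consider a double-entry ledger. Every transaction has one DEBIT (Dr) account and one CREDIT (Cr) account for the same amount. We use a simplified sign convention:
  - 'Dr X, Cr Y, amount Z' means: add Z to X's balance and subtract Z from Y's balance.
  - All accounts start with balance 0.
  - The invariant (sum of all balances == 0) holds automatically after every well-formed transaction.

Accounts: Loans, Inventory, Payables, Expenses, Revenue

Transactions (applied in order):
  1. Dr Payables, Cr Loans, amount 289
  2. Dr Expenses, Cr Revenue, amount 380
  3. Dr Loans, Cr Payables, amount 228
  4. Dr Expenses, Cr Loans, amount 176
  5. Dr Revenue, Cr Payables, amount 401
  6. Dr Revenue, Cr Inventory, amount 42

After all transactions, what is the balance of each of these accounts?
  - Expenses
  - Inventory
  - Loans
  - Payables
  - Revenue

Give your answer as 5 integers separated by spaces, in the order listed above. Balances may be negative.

After txn 1 (Dr Payables, Cr Loans, amount 289): Loans=-289 Payables=289
After txn 2 (Dr Expenses, Cr Revenue, amount 380): Expenses=380 Loans=-289 Payables=289 Revenue=-380
After txn 3 (Dr Loans, Cr Payables, amount 228): Expenses=380 Loans=-61 Payables=61 Revenue=-380
After txn 4 (Dr Expenses, Cr Loans, amount 176): Expenses=556 Loans=-237 Payables=61 Revenue=-380
After txn 5 (Dr Revenue, Cr Payables, amount 401): Expenses=556 Loans=-237 Payables=-340 Revenue=21
After txn 6 (Dr Revenue, Cr Inventory, amount 42): Expenses=556 Inventory=-42 Loans=-237 Payables=-340 Revenue=63

Answer: 556 -42 -237 -340 63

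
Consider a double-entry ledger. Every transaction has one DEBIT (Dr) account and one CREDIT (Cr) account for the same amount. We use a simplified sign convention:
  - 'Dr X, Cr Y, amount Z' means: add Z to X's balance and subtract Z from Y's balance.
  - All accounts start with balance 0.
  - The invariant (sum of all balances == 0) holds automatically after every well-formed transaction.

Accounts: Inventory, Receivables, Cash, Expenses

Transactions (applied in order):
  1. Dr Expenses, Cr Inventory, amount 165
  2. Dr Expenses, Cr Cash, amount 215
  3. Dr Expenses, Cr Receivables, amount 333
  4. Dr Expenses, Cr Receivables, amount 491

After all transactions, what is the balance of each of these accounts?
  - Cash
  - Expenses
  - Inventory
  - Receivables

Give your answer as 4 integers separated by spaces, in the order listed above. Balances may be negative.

After txn 1 (Dr Expenses, Cr Inventory, amount 165): Expenses=165 Inventory=-165
After txn 2 (Dr Expenses, Cr Cash, amount 215): Cash=-215 Expenses=380 Inventory=-165
After txn 3 (Dr Expenses, Cr Receivables, amount 333): Cash=-215 Expenses=713 Inventory=-165 Receivables=-333
After txn 4 (Dr Expenses, Cr Receivables, amount 491): Cash=-215 Expenses=1204 Inventory=-165 Receivables=-824

Answer: -215 1204 -165 -824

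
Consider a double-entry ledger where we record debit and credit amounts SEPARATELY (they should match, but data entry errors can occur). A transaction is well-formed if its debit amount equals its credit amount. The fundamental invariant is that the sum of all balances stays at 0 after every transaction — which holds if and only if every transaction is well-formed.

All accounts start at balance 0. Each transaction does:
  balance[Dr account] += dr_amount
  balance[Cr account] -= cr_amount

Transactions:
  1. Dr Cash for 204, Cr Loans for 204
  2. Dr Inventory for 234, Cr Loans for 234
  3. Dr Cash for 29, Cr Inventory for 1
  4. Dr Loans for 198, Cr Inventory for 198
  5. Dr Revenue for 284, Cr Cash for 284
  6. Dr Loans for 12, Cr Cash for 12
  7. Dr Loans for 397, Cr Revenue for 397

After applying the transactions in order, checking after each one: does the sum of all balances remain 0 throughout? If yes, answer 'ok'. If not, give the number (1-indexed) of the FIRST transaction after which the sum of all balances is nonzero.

After txn 1: dr=204 cr=204 sum_balances=0
After txn 2: dr=234 cr=234 sum_balances=0
After txn 3: dr=29 cr=1 sum_balances=28
After txn 4: dr=198 cr=198 sum_balances=28
After txn 5: dr=284 cr=284 sum_balances=28
After txn 6: dr=12 cr=12 sum_balances=28
After txn 7: dr=397 cr=397 sum_balances=28

Answer: 3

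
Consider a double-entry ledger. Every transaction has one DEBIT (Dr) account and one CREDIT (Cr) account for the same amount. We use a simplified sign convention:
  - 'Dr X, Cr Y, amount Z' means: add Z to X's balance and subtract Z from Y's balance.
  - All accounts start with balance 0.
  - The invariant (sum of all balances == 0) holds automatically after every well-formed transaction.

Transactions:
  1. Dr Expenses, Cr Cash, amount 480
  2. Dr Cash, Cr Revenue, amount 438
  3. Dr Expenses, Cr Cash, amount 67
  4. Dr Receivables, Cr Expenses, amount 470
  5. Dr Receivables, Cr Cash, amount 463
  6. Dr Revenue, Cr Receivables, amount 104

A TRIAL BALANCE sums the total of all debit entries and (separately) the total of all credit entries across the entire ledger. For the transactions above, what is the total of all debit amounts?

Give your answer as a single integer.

Txn 1: debit+=480
Txn 2: debit+=438
Txn 3: debit+=67
Txn 4: debit+=470
Txn 5: debit+=463
Txn 6: debit+=104
Total debits = 2022

Answer: 2022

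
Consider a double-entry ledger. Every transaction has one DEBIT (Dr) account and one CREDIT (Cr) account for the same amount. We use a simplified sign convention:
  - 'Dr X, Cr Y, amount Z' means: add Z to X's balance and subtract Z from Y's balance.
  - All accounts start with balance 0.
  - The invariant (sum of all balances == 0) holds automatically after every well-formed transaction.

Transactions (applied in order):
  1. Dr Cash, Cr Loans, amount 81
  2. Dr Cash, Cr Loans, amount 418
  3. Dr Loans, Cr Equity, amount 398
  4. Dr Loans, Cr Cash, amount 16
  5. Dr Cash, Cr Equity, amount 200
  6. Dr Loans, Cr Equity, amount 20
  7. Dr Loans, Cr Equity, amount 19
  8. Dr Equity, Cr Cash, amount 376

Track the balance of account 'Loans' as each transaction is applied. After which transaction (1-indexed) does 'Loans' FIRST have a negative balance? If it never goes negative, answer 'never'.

After txn 1: Loans=-81

Answer: 1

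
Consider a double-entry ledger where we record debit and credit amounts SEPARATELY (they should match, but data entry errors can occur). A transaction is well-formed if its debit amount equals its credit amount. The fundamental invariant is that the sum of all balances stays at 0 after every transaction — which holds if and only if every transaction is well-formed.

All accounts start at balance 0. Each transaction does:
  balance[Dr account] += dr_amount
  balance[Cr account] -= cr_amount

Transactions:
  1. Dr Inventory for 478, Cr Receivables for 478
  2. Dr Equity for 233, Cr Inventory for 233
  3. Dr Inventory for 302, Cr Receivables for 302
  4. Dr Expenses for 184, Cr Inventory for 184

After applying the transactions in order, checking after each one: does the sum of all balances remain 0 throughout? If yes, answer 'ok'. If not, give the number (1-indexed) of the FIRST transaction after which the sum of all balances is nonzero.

After txn 1: dr=478 cr=478 sum_balances=0
After txn 2: dr=233 cr=233 sum_balances=0
After txn 3: dr=302 cr=302 sum_balances=0
After txn 4: dr=184 cr=184 sum_balances=0

Answer: ok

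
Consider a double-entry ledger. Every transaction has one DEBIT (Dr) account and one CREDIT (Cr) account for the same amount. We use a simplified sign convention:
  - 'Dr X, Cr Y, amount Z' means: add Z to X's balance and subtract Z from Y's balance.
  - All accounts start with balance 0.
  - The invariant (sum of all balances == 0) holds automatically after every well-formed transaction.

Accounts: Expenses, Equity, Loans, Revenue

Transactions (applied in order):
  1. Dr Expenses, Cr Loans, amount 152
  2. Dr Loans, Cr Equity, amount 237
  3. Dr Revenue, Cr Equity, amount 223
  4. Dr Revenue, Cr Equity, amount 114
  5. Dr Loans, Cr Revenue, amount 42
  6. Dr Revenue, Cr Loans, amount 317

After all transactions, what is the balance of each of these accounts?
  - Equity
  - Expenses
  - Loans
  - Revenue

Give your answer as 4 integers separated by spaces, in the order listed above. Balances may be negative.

Answer: -574 152 -190 612

Derivation:
After txn 1 (Dr Expenses, Cr Loans, amount 152): Expenses=152 Loans=-152
After txn 2 (Dr Loans, Cr Equity, amount 237): Equity=-237 Expenses=152 Loans=85
After txn 3 (Dr Revenue, Cr Equity, amount 223): Equity=-460 Expenses=152 Loans=85 Revenue=223
After txn 4 (Dr Revenue, Cr Equity, amount 114): Equity=-574 Expenses=152 Loans=85 Revenue=337
After txn 5 (Dr Loans, Cr Revenue, amount 42): Equity=-574 Expenses=152 Loans=127 Revenue=295
After txn 6 (Dr Revenue, Cr Loans, amount 317): Equity=-574 Expenses=152 Loans=-190 Revenue=612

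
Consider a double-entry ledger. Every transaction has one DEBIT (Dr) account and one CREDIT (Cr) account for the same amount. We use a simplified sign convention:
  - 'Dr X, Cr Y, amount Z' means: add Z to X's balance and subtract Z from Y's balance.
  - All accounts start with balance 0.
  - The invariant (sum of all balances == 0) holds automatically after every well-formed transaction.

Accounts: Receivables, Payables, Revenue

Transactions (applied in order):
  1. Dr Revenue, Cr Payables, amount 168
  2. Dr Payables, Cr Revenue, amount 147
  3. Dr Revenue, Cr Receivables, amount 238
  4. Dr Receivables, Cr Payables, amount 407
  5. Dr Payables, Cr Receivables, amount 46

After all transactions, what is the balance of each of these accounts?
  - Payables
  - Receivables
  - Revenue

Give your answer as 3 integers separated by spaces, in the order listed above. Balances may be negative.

Answer: -382 123 259

Derivation:
After txn 1 (Dr Revenue, Cr Payables, amount 168): Payables=-168 Revenue=168
After txn 2 (Dr Payables, Cr Revenue, amount 147): Payables=-21 Revenue=21
After txn 3 (Dr Revenue, Cr Receivables, amount 238): Payables=-21 Receivables=-238 Revenue=259
After txn 4 (Dr Receivables, Cr Payables, amount 407): Payables=-428 Receivables=169 Revenue=259
After txn 5 (Dr Payables, Cr Receivables, amount 46): Payables=-382 Receivables=123 Revenue=259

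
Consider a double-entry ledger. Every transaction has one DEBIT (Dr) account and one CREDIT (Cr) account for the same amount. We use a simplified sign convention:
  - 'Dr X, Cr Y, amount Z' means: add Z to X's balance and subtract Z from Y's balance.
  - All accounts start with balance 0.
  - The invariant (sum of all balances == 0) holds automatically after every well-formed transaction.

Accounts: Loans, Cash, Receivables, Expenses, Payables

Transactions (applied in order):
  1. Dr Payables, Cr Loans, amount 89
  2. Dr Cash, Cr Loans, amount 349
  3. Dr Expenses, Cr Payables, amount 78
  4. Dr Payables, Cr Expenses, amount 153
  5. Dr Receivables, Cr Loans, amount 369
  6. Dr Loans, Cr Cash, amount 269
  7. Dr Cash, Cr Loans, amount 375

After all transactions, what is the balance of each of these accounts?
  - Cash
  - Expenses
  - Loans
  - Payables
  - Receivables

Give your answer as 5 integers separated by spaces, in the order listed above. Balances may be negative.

Answer: 455 -75 -913 164 369

Derivation:
After txn 1 (Dr Payables, Cr Loans, amount 89): Loans=-89 Payables=89
After txn 2 (Dr Cash, Cr Loans, amount 349): Cash=349 Loans=-438 Payables=89
After txn 3 (Dr Expenses, Cr Payables, amount 78): Cash=349 Expenses=78 Loans=-438 Payables=11
After txn 4 (Dr Payables, Cr Expenses, amount 153): Cash=349 Expenses=-75 Loans=-438 Payables=164
After txn 5 (Dr Receivables, Cr Loans, amount 369): Cash=349 Expenses=-75 Loans=-807 Payables=164 Receivables=369
After txn 6 (Dr Loans, Cr Cash, amount 269): Cash=80 Expenses=-75 Loans=-538 Payables=164 Receivables=369
After txn 7 (Dr Cash, Cr Loans, amount 375): Cash=455 Expenses=-75 Loans=-913 Payables=164 Receivables=369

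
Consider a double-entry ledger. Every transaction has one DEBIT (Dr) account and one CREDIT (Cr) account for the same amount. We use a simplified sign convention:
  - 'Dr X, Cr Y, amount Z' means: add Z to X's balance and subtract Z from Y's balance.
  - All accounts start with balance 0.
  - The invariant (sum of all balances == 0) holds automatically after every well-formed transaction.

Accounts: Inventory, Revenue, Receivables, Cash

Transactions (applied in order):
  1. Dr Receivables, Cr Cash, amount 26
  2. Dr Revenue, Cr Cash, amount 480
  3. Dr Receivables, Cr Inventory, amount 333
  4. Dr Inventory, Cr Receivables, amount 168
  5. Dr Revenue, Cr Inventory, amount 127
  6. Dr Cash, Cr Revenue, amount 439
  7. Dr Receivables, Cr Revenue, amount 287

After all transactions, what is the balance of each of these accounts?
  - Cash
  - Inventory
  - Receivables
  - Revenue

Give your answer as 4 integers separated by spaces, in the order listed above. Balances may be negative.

Answer: -67 -292 478 -119

Derivation:
After txn 1 (Dr Receivables, Cr Cash, amount 26): Cash=-26 Receivables=26
After txn 2 (Dr Revenue, Cr Cash, amount 480): Cash=-506 Receivables=26 Revenue=480
After txn 3 (Dr Receivables, Cr Inventory, amount 333): Cash=-506 Inventory=-333 Receivables=359 Revenue=480
After txn 4 (Dr Inventory, Cr Receivables, amount 168): Cash=-506 Inventory=-165 Receivables=191 Revenue=480
After txn 5 (Dr Revenue, Cr Inventory, amount 127): Cash=-506 Inventory=-292 Receivables=191 Revenue=607
After txn 6 (Dr Cash, Cr Revenue, amount 439): Cash=-67 Inventory=-292 Receivables=191 Revenue=168
After txn 7 (Dr Receivables, Cr Revenue, amount 287): Cash=-67 Inventory=-292 Receivables=478 Revenue=-119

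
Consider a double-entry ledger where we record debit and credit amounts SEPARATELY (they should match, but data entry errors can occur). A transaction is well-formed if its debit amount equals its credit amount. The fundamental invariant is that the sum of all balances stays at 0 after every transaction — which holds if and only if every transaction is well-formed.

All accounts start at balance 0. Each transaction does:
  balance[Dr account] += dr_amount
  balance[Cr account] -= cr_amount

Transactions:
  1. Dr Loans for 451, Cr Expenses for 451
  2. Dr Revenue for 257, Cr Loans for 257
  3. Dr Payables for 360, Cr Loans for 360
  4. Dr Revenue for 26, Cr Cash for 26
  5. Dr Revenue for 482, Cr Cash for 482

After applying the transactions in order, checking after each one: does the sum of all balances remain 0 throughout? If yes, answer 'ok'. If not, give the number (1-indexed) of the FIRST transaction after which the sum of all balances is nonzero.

After txn 1: dr=451 cr=451 sum_balances=0
After txn 2: dr=257 cr=257 sum_balances=0
After txn 3: dr=360 cr=360 sum_balances=0
After txn 4: dr=26 cr=26 sum_balances=0
After txn 5: dr=482 cr=482 sum_balances=0

Answer: ok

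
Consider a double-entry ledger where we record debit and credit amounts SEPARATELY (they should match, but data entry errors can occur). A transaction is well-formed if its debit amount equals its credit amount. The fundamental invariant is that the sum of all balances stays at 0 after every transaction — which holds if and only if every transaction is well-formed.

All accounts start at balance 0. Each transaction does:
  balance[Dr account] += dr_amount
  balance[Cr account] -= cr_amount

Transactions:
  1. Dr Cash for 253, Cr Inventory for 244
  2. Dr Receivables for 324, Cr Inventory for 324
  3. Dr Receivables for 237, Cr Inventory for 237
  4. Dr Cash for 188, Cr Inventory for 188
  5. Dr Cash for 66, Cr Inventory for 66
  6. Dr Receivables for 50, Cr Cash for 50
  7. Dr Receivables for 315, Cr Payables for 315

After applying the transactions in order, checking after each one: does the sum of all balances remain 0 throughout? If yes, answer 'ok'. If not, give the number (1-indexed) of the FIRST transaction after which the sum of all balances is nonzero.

Answer: 1

Derivation:
After txn 1: dr=253 cr=244 sum_balances=9
After txn 2: dr=324 cr=324 sum_balances=9
After txn 3: dr=237 cr=237 sum_balances=9
After txn 4: dr=188 cr=188 sum_balances=9
After txn 5: dr=66 cr=66 sum_balances=9
After txn 6: dr=50 cr=50 sum_balances=9
After txn 7: dr=315 cr=315 sum_balances=9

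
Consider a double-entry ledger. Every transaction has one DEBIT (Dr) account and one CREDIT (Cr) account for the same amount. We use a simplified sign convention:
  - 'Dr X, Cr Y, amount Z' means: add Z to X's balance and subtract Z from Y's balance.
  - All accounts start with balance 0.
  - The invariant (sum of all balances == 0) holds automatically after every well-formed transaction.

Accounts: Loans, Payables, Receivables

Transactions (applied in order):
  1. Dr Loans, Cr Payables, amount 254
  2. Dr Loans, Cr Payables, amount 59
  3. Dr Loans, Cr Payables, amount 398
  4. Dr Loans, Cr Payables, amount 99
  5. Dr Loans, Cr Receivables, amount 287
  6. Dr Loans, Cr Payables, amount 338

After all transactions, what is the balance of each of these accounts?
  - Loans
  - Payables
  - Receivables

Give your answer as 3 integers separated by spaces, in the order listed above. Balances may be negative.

After txn 1 (Dr Loans, Cr Payables, amount 254): Loans=254 Payables=-254
After txn 2 (Dr Loans, Cr Payables, amount 59): Loans=313 Payables=-313
After txn 3 (Dr Loans, Cr Payables, amount 398): Loans=711 Payables=-711
After txn 4 (Dr Loans, Cr Payables, amount 99): Loans=810 Payables=-810
After txn 5 (Dr Loans, Cr Receivables, amount 287): Loans=1097 Payables=-810 Receivables=-287
After txn 6 (Dr Loans, Cr Payables, amount 338): Loans=1435 Payables=-1148 Receivables=-287

Answer: 1435 -1148 -287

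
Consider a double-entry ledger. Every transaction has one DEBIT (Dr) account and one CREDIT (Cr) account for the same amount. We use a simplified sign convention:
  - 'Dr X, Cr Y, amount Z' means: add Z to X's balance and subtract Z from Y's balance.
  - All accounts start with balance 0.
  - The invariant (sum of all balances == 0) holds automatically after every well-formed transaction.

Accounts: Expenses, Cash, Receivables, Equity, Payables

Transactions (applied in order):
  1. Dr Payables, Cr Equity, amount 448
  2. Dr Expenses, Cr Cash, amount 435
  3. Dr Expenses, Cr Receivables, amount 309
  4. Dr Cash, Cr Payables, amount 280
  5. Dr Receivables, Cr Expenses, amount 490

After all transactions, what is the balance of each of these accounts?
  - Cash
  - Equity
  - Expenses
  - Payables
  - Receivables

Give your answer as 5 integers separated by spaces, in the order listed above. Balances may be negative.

Answer: -155 -448 254 168 181

Derivation:
After txn 1 (Dr Payables, Cr Equity, amount 448): Equity=-448 Payables=448
After txn 2 (Dr Expenses, Cr Cash, amount 435): Cash=-435 Equity=-448 Expenses=435 Payables=448
After txn 3 (Dr Expenses, Cr Receivables, amount 309): Cash=-435 Equity=-448 Expenses=744 Payables=448 Receivables=-309
After txn 4 (Dr Cash, Cr Payables, amount 280): Cash=-155 Equity=-448 Expenses=744 Payables=168 Receivables=-309
After txn 5 (Dr Receivables, Cr Expenses, amount 490): Cash=-155 Equity=-448 Expenses=254 Payables=168 Receivables=181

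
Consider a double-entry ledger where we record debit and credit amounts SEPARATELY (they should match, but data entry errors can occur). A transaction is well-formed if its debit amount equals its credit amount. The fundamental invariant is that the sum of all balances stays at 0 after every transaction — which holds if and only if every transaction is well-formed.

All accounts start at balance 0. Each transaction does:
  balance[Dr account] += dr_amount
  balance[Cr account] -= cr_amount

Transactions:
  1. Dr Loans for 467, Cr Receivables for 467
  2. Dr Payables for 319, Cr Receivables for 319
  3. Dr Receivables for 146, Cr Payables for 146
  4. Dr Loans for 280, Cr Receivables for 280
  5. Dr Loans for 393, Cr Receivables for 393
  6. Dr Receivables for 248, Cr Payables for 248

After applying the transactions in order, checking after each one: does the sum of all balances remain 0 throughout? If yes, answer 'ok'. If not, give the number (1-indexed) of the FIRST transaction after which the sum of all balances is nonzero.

After txn 1: dr=467 cr=467 sum_balances=0
After txn 2: dr=319 cr=319 sum_balances=0
After txn 3: dr=146 cr=146 sum_balances=0
After txn 4: dr=280 cr=280 sum_balances=0
After txn 5: dr=393 cr=393 sum_balances=0
After txn 6: dr=248 cr=248 sum_balances=0

Answer: ok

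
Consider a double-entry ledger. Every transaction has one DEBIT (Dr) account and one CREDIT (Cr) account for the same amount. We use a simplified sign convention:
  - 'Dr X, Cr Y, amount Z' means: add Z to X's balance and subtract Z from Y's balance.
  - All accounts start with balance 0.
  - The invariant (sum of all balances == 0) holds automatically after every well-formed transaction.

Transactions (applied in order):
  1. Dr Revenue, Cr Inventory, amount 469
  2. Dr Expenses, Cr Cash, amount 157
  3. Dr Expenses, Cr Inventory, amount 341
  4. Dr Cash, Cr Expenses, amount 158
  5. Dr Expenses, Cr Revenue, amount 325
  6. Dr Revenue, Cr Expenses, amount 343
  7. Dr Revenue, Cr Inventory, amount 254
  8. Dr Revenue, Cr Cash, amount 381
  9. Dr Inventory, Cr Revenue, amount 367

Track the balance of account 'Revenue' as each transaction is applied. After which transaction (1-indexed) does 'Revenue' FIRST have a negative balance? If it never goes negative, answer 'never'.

After txn 1: Revenue=469
After txn 2: Revenue=469
After txn 3: Revenue=469
After txn 4: Revenue=469
After txn 5: Revenue=144
After txn 6: Revenue=487
After txn 7: Revenue=741
After txn 8: Revenue=1122
After txn 9: Revenue=755

Answer: never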